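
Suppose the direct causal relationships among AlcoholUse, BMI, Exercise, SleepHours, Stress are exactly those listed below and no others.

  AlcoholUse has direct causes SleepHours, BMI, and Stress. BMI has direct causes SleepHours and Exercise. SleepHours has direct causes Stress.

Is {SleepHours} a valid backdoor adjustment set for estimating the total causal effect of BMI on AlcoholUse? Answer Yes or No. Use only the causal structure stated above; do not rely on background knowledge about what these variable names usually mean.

Backdoor paths from BMI to AlcoholUse (paths whose first edge points into BMI):
  P1: BMI <- SleepHours <- Stress -> AlcoholUse
  P2: BMI <- SleepHours -> AlcoholUse
Condition 1 (no descendant of BMI in the set): holds — descendants of BMI are {AlcoholUse}; none are in {SleepHours}.
Condition 2 (every backdoor path blocked by {SleepHours}):
  P1: blocked at chain node SleepHours ∈ conditioning set.
  P2: blocked at fork node SleepHours ∈ conditioning set.
{SleepHours} satisfies the backdoor criterion.

Yes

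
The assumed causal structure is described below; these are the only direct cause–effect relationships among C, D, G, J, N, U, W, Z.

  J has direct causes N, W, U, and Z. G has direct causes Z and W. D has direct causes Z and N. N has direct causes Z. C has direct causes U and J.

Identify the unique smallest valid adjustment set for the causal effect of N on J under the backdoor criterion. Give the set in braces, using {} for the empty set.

{Z}

Variables eligible for adjustment (non-descendants of N, excluding N and J): {G, U, W, Z}.
Backdoor paths from N to J:
  P1: N <- Z -> J
  P2: N <- Z -> G <- W -> J
The empty set is not sufficient: P1 (N <- Z -> J) has no collider blocking it and no conditioned non-collider, so it is open.
Try {Z}:
  P1: blocked at fork node Z ∈ conditioning set.
  P2: blocked at fork node Z ∈ conditioning set.
{Z} contains no descendant of N and blocks every backdoor path.
No other singleton works — e.g. {U} leaves P1 open — so {Z} is the unique smallest valid adjustment set.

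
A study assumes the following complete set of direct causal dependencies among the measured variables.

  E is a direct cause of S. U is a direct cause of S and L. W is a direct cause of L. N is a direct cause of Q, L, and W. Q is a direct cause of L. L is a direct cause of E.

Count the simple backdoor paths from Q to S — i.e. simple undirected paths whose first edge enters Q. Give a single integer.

A backdoor path from Q to S is any simple undirected path whose first edge points into Q (i.e. leaves Q via a parent).
Parents of Q: {N}.
Enumerating:
  P1: Q <- N -> W -> L <- U -> S
  P2: Q <- N -> W -> L -> E -> S
  P3: Q <- N -> L <- U -> S
  P4: Q <- N -> L -> E -> S
That exhausts the simple backdoor paths. Count: 4.

4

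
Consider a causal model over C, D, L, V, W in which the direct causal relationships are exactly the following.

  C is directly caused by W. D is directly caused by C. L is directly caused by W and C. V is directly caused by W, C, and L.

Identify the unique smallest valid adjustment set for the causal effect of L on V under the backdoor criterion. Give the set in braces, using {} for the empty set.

Variables eligible for adjustment (non-descendants of L, excluding L and V): {C, D, W}.
Backdoor paths from L to V:
  P1: L <- W -> C -> V
  P2: L <- W -> V
  P3: L <- C <- W -> V
  P4: L <- C -> V
The empty set is not sufficient: P1 (L <- W -> C -> V) has no collider blocking it and no conditioned non-collider, so it is open.
Try {C, W}:
  P1: blocked at fork node W ∈ conditioning set.
  P2: blocked at fork node W ∈ conditioning set.
  P3: blocked at chain node C ∈ conditioning set.
  P4: blocked at fork node C ∈ conditioning set.
{C, W} contains no descendant of L and blocks every backdoor path.
Every element of {C, W} is needed (dropping C leaves P4 open; dropping W leaves P2 open), so no proper subset is valid.
Among all size-2 subsets of the eligible variables, only {C, W} blocks every backdoor path, so it is the unique smallest valid adjustment set.

{C, W}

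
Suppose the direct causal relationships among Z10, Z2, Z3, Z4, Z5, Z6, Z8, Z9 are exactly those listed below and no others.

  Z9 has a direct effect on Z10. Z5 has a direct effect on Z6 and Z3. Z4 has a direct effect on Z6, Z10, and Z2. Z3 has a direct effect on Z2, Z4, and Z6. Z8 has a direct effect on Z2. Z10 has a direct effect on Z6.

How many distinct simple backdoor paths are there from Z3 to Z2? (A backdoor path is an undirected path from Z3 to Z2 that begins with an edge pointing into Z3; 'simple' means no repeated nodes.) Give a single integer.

A backdoor path from Z3 to Z2 is any simple undirected path whose first edge points into Z3 (i.e. leaves Z3 via a parent).
Parents of Z3: {Z5}.
Enumerating:
  P1: Z3 <- Z5 -> Z6 <- Z4 -> Z2
  P2: Z3 <- Z5 -> Z6 <- Z10 <- Z4 -> Z2
That exhausts the simple backdoor paths. Count: 2.

2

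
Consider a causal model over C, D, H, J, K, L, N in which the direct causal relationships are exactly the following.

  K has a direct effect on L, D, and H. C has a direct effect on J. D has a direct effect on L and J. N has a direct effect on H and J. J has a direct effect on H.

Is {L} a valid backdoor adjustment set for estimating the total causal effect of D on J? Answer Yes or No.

No

Backdoor paths from D to J (paths whose first edge points into D):
  P1: D <- K -> H <- N -> J
  P2: D <- K -> H <- J
Condition 1 (no descendant of D in the set): FAILS — L is a descendant of D.
Condition 2 (every backdoor path blocked by {L}):
  P1: blocked at collider H (neither it nor any descendant is in the conditioning set).
  P2: blocked at collider H (neither it nor any descendant is in the conditioning set).
{L} does not satisfy the backdoor criterion.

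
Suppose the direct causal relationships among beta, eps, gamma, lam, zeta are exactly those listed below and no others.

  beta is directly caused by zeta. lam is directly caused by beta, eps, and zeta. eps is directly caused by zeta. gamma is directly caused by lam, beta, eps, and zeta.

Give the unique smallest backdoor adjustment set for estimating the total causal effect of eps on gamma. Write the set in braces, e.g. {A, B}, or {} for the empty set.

{zeta}

Variables eligible for adjustment (non-descendants of eps, excluding eps and gamma): {beta, zeta}.
Backdoor paths from eps to gamma:
  P1: eps <- zeta -> beta -> lam -> gamma
  P2: eps <- zeta -> beta -> gamma
  P3: eps <- zeta -> lam <- beta -> gamma
  P4: eps <- zeta -> lam -> gamma
  P5: eps <- zeta -> gamma
The empty set is not sufficient: P1 (eps <- zeta -> beta -> lam -> gamma) has no collider blocking it and no conditioned non-collider, so it is open.
Try {zeta}:
  P1: blocked at fork node zeta ∈ conditioning set.
  P2: blocked at fork node zeta ∈ conditioning set.
  P3: blocked at fork node zeta ∈ conditioning set.
  P4: blocked at fork node zeta ∈ conditioning set.
  P5: blocked at fork node zeta ∈ conditioning set.
{zeta} contains no descendant of eps and blocks every backdoor path.
No other singleton works — e.g. {beta} leaves P4 open — so {zeta} is the unique smallest valid adjustment set.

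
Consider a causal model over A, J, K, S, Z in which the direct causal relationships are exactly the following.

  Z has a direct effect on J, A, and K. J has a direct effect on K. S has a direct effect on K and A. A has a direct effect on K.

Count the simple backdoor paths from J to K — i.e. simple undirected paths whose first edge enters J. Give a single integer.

A backdoor path from J to K is any simple undirected path whose first edge points into J (i.e. leaves J via a parent).
Parents of J: {Z}.
Enumerating:
  P1: J <- Z -> A <- S -> K
  P2: J <- Z -> A -> K
  P3: J <- Z -> K
That exhausts the simple backdoor paths. Count: 3.

3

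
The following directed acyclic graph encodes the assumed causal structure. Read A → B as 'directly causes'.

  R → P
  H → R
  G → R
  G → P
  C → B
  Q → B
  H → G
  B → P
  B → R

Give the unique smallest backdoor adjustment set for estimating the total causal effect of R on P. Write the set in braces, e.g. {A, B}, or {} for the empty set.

Variables eligible for adjustment (non-descendants of R, excluding R and P): {B, C, G, H, Q}.
Backdoor paths from R to P:
  P1: R <- H -> G -> P
  P2: R <- B -> P
  P3: R <- G -> P
The empty set is not sufficient: P1 (R <- H -> G -> P) has no collider blocking it and no conditioned non-collider, so it is open.
Try {B, G}:
  P1: blocked at chain node G ∈ conditioning set.
  P2: blocked at fork node B ∈ conditioning set.
  P3: blocked at fork node G ∈ conditioning set.
{B, G} contains no descendant of R and blocks every backdoor path.
Every element of {B, G} is needed (dropping B leaves P2 open; dropping G leaves P1 open), so no proper subset is valid.
Among all size-2 subsets of the eligible variables, only {B, G} blocks every backdoor path, so it is the unique smallest valid adjustment set.

{B, G}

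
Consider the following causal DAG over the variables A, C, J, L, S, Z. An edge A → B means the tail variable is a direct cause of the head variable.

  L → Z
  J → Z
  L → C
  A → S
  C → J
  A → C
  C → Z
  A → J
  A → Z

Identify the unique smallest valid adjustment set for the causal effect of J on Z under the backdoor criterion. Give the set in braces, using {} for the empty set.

{A, C}

Variables eligible for adjustment (non-descendants of J, excluding J and Z): {A, C, L, S}.
Backdoor paths from J to Z:
  P1: J <- A -> C <- L -> Z
  P2: J <- A -> C -> Z
  P3: J <- A -> Z
  P4: J <- C <- A -> Z
  P5: J <- C <- L -> Z
  P6: J <- C -> Z
The empty set is not sufficient: P2 (J <- A -> C -> Z) has no collider blocking it and no conditioned non-collider, so it is open.
Try {A, C}:
  P1: blocked at fork node A ∈ conditioning set.
  P2: blocked at fork node A ∈ conditioning set.
  P3: blocked at fork node A ∈ conditioning set.
  P4: blocked at chain node C ∈ conditioning set.
  P5: blocked at chain node C ∈ conditioning set.
  P6: blocked at fork node C ∈ conditioning set.
{A, C} contains no descendant of J and blocks every backdoor path.
Every element of {A, C} is needed (dropping A leaves P1 open; dropping C leaves P5 open), so no proper subset is valid.
Among all size-2 subsets of the eligible variables, only {A, C} blocks every backdoor path, so it is the unique smallest valid adjustment set.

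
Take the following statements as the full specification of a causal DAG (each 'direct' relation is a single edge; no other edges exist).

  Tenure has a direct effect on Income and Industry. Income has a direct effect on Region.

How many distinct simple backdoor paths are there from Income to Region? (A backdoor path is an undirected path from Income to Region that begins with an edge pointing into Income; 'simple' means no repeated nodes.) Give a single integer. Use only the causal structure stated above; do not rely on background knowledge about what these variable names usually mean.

A backdoor path from Income to Region is any simple undirected path whose first edge points into Income (i.e. leaves Income via a parent).
Parents of Income: {Tenure}.
No simple path from any parent of Income reaches Region without revisiting Income, so there are no backdoor paths.

0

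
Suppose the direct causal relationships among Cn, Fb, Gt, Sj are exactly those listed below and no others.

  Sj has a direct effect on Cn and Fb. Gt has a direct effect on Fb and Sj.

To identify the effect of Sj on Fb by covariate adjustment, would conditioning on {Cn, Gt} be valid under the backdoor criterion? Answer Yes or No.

No

Backdoor paths from Sj to Fb (paths whose first edge points into Sj):
  P1: Sj <- Gt -> Fb
Condition 1 (no descendant of Sj in the set): FAILS — Cn is a descendant of Sj.
Condition 2 (every backdoor path blocked by {Cn, Gt}):
  P1: blocked at fork node Gt ∈ conditioning set.
{Cn, Gt} does not satisfy the backdoor criterion.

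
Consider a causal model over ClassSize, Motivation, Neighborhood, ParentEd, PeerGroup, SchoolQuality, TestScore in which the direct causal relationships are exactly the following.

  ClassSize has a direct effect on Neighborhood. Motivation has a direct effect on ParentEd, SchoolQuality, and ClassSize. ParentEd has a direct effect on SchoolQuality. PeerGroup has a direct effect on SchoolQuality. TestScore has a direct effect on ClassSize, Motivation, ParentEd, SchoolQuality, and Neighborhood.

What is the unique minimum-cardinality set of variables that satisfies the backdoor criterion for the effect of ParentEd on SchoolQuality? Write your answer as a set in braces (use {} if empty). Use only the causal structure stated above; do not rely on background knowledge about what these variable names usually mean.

Variables eligible for adjustment (non-descendants of ParentEd, excluding ParentEd and SchoolQuality): {ClassSize, Motivation, Neighborhood, PeerGroup, TestScore}.
Backdoor paths from ParentEd to SchoolQuality:
  P1: ParentEd <- TestScore -> Motivation -> SchoolQuality
  P2: ParentEd <- TestScore -> ClassSize <- Motivation -> SchoolQuality
  P3: ParentEd <- TestScore -> SchoolQuality
  P4: ParentEd <- TestScore -> Neighborhood <- ClassSize <- Motivation -> SchoolQuality
  P5: ParentEd <- Motivation <- TestScore -> SchoolQuality
  P6: ParentEd <- Motivation -> ClassSize <- TestScore -> SchoolQuality
  P7: ParentEd <- Motivation -> ClassSize -> Neighborhood <- TestScore -> SchoolQuality
  P8: ParentEd <- Motivation -> SchoolQuality
The empty set is not sufficient: P1 (ParentEd <- TestScore -> Motivation -> SchoolQuality) has no collider blocking it and no conditioned non-collider, so it is open.
Try {Motivation, TestScore}:
  P1: blocked at fork node TestScore ∈ conditioning set.
  P2: blocked at fork node TestScore ∈ conditioning set.
  P3: blocked at fork node TestScore ∈ conditioning set.
  P4: blocked at fork node TestScore ∈ conditioning set.
  P5: blocked at chain node Motivation ∈ conditioning set.
  P6: blocked at fork node Motivation ∈ conditioning set.
  P7: blocked at fork node Motivation ∈ conditioning set.
  P8: blocked at fork node Motivation ∈ conditioning set.
{Motivation, TestScore} contains no descendant of ParentEd and blocks every backdoor path.
Every element of {Motivation, TestScore} is needed (dropping Motivation leaves P8 open; dropping TestScore leaves P3 open), so no proper subset is valid.
Among all size-2 subsets of the eligible variables, only {Motivation, TestScore} blocks every backdoor path, so it is the unique smallest valid adjustment set.

{Motivation, TestScore}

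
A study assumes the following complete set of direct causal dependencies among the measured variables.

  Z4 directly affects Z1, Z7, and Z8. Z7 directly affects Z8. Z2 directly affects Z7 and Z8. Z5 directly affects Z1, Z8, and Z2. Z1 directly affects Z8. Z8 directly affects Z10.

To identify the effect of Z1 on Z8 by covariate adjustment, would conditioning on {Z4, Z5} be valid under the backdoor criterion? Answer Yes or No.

Yes

Backdoor paths from Z1 to Z8 (paths whose first edge points into Z1):
  P1: Z1 <- Z5 -> Z2 -> Z7 <- Z4 -> Z8
  P2: Z1 <- Z5 -> Z2 -> Z7 -> Z8
  P3: Z1 <- Z5 -> Z2 -> Z8
  P4: Z1 <- Z5 -> Z8
  P5: Z1 <- Z4 -> Z7 <- Z2 <- Z5 -> Z8
  P6: Z1 <- Z4 -> Z7 <- Z2 -> Z8
  P7: Z1 <- Z4 -> Z7 -> Z8
  P8: Z1 <- Z4 -> Z8
Condition 1 (no descendant of Z1 in the set): holds — descendants of Z1 are {Z10, Z8}; none are in {Z4, Z5}.
Condition 2 (every backdoor path blocked by {Z4, Z5}):
  P1: blocked at fork node Z5 ∈ conditioning set.
  P2: blocked at fork node Z5 ∈ conditioning set.
  P3: blocked at fork node Z5 ∈ conditioning set.
  P4: blocked at fork node Z5 ∈ conditioning set.
  P5: blocked at fork node Z4 ∈ conditioning set.
  P6: blocked at fork node Z4 ∈ conditioning set.
  P7: blocked at fork node Z4 ∈ conditioning set.
  P8: blocked at fork node Z4 ∈ conditioning set.
{Z4, Z5} satisfies the backdoor criterion.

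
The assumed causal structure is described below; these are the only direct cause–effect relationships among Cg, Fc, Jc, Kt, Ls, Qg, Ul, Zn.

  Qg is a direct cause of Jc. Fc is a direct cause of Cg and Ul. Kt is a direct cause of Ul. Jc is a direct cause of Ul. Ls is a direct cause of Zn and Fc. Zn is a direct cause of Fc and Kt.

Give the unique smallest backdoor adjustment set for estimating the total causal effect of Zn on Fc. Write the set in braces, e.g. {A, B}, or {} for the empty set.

Variables eligible for adjustment (non-descendants of Zn, excluding Zn and Fc): {Jc, Ls, Qg}.
Backdoor paths from Zn to Fc:
  P1: Zn <- Ls -> Fc
The empty set is not sufficient: P1 (Zn <- Ls -> Fc) has no collider blocking it and no conditioned non-collider, so it is open.
Try {Ls}:
  P1: blocked at fork node Ls ∈ conditioning set.
{Ls} contains no descendant of Zn and blocks every backdoor path.
No other singleton works — e.g. {Qg} leaves P1 open — so {Ls} is the unique smallest valid adjustment set.

{Ls}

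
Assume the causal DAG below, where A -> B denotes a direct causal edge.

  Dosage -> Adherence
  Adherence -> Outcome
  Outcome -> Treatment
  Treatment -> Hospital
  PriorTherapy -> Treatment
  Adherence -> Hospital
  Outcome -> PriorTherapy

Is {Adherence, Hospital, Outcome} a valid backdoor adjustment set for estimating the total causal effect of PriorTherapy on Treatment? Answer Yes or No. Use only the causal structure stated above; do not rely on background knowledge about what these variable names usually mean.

No

Backdoor paths from PriorTherapy to Treatment (paths whose first edge points into PriorTherapy):
  P1: PriorTherapy <- Outcome <- Adherence -> Hospital <- Treatment
  P2: PriorTherapy <- Outcome -> Treatment
Condition 1 (no descendant of PriorTherapy in the set): FAILS — Hospital is a descendant of PriorTherapy.
Condition 2 (every backdoor path blocked by {Adherence, Hospital, Outcome}):
  P1: blocked at chain node Outcome ∈ conditioning set.
  P2: blocked at fork node Outcome ∈ conditioning set.
{Adherence, Hospital, Outcome} does not satisfy the backdoor criterion.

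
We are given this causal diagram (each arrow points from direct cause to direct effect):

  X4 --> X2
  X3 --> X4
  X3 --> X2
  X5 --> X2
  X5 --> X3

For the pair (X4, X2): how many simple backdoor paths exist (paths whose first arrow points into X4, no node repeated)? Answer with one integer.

2

A backdoor path from X4 to X2 is any simple undirected path whose first edge points into X4 (i.e. leaves X4 via a parent).
Parents of X4: {X3}.
Enumerating:
  P1: X4 <- X3 <- X5 -> X2
  P2: X4 <- X3 -> X2
That exhausts the simple backdoor paths. Count: 2.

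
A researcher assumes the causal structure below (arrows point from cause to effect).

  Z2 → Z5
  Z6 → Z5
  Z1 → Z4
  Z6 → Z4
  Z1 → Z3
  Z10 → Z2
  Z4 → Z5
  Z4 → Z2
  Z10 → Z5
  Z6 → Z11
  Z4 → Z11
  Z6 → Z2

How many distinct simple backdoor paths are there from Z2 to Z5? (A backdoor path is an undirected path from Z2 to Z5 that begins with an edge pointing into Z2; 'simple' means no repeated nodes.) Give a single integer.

7

A backdoor path from Z2 to Z5 is any simple undirected path whose first edge points into Z2 (i.e. leaves Z2 via a parent).
Parents of Z2: {Z10, Z4, Z6}.
Enumerating:
  P1: Z2 <- Z10 -> Z5
  P2: Z2 <- Z6 -> Z4 -> Z5
  P3: Z2 <- Z6 -> Z11 <- Z4 -> Z5
  P4: Z2 <- Z6 -> Z5
  P5: Z2 <- Z4 <- Z6 -> Z5
  P6: Z2 <- Z4 -> Z11 <- Z6 -> Z5
  P7: Z2 <- Z4 -> Z5
That exhausts the simple backdoor paths. Count: 7.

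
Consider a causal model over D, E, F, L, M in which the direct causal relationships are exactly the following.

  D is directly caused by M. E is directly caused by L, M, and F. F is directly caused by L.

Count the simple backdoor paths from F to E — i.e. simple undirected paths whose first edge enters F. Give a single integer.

A backdoor path from F to E is any simple undirected path whose first edge points into F (i.e. leaves F via a parent).
Parents of F: {L}.
Enumerating:
  P1: F <- L -> E
That exhausts the simple backdoor paths. Count: 1.

1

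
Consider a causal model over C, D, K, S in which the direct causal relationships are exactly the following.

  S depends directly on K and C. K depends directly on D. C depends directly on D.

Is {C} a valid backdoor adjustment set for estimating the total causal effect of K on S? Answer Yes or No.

Backdoor paths from K to S (paths whose first edge points into K):
  P1: K <- D -> C -> S
Condition 1 (no descendant of K in the set): holds — descendants of K are {S}; none are in {C}.
Condition 2 (every backdoor path blocked by {C}):
  P1: blocked at chain node C ∈ conditioning set.
{C} satisfies the backdoor criterion.

Yes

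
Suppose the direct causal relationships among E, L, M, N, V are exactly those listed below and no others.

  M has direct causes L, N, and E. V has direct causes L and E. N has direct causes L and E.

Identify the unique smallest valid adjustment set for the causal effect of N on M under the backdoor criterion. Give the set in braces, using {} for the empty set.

Variables eligible for adjustment (non-descendants of N, excluding N and M): {E, L, V}.
Backdoor paths from N to M:
  P1: N <- L -> V <- E -> M
  P2: N <- L -> M
  P3: N <- E -> V <- L -> M
  P4: N <- E -> M
The empty set is not sufficient: P2 (N <- L -> M) has no collider blocking it and no conditioned non-collider, so it is open.
Try {E, L}:
  P1: blocked at fork node L ∈ conditioning set.
  P2: blocked at fork node L ∈ conditioning set.
  P3: blocked at fork node E ∈ conditioning set.
  P4: blocked at fork node E ∈ conditioning set.
{E, L} contains no descendant of N and blocks every backdoor path.
Every element of {E, L} is needed (dropping E leaves P4 open; dropping L leaves P2 open), so no proper subset is valid.
Among all size-2 subsets of the eligible variables, only {E, L} blocks every backdoor path, so it is the unique smallest valid adjustment set.

{E, L}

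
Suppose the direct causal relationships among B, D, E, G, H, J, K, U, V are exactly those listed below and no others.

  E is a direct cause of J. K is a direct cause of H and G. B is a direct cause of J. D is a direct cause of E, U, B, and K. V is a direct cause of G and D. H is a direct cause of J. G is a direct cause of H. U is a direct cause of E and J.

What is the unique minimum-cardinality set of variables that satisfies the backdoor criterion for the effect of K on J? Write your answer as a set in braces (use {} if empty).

Variables eligible for adjustment (non-descendants of K, excluding K and J): {B, D, E, U, V}.
Backdoor paths from K to J:
  P1: K <- D <- V -> G -> H -> J
  P2: K <- D -> U -> E -> J
  P3: K <- D -> U -> J
  P4: K <- D -> B -> J
  P5: K <- D -> E <- U -> J
  P6: K <- D -> E -> J
The empty set is not sufficient: P1 (K <- D <- V -> G -> H -> J) has no collider blocking it and no conditioned non-collider, so it is open.
Try {D}:
  P1: blocked at chain node D ∈ conditioning set.
  P2: blocked at fork node D ∈ conditioning set.
  P3: blocked at fork node D ∈ conditioning set.
  P4: blocked at fork node D ∈ conditioning set.
  P5: blocked at fork node D ∈ conditioning set.
  P6: blocked at fork node D ∈ conditioning set.
{D} contains no descendant of K and blocks every backdoor path.
No other singleton works — e.g. {V} leaves P2 open — so {D} is the unique smallest valid adjustment set.

{D}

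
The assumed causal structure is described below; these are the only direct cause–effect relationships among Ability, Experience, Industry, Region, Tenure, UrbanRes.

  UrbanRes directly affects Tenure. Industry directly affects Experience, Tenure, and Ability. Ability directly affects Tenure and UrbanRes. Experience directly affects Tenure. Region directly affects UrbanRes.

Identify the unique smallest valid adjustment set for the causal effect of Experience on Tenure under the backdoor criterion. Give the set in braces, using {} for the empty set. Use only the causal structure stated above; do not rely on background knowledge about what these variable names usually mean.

{Industry}

Variables eligible for adjustment (non-descendants of Experience, excluding Experience and Tenure): {Ability, Industry, Region, UrbanRes}.
Backdoor paths from Experience to Tenure:
  P1: Experience <- Industry -> Ability -> UrbanRes -> Tenure
  P2: Experience <- Industry -> Ability -> Tenure
  P3: Experience <- Industry -> Tenure
The empty set is not sufficient: P1 (Experience <- Industry -> Ability -> UrbanRes -> Tenure) has no collider blocking it and no conditioned non-collider, so it is open.
Try {Industry}:
  P1: blocked at fork node Industry ∈ conditioning set.
  P2: blocked at fork node Industry ∈ conditioning set.
  P3: blocked at fork node Industry ∈ conditioning set.
{Industry} contains no descendant of Experience and blocks every backdoor path.
No other singleton works — e.g. {Region} leaves P1 open — so {Industry} is the unique smallest valid adjustment set.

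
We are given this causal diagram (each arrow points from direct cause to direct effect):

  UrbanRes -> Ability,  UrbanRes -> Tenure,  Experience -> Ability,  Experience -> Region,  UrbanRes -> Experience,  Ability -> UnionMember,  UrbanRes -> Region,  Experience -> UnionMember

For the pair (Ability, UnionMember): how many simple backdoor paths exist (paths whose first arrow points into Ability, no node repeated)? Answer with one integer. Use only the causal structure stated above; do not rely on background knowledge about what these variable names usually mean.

A backdoor path from Ability to UnionMember is any simple undirected path whose first edge points into Ability (i.e. leaves Ability via a parent).
Parents of Ability: {Experience, UrbanRes}.
Enumerating:
  P1: Ability <- UrbanRes -> Experience -> UnionMember
  P2: Ability <- UrbanRes -> Region <- Experience -> UnionMember
  P3: Ability <- Experience -> UnionMember
That exhausts the simple backdoor paths. Count: 3.

3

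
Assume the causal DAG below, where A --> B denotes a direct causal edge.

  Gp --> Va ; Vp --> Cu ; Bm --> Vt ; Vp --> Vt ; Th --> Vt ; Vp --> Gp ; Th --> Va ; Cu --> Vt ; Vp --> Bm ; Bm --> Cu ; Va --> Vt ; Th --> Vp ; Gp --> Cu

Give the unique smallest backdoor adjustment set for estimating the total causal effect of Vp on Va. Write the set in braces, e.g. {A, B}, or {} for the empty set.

Variables eligible for adjustment (non-descendants of Vp, excluding Vp and Va): {Th}.
Backdoor paths from Vp to Va:
  P1: Vp <- Th -> Va
  P2: Vp <- Th -> Vt <- Bm -> Cu <- Gp -> Va
  P3: Vp <- Th -> Vt <- Va
  P4: Vp <- Th -> Vt <- Cu <- Gp -> Va
The empty set is not sufficient: P1 (Vp <- Th -> Va) has no collider blocking it and no conditioned non-collider, so it is open.
Try {Th}:
  P1: blocked at fork node Th ∈ conditioning set.
  P2: blocked at fork node Th ∈ conditioning set.
  P3: blocked at fork node Th ∈ conditioning set.
  P4: blocked at fork node Th ∈ conditioning set.
{Th} contains no descendant of Vp and blocks every backdoor path.
{Th} is the unique smallest valid adjustment set.

{Th}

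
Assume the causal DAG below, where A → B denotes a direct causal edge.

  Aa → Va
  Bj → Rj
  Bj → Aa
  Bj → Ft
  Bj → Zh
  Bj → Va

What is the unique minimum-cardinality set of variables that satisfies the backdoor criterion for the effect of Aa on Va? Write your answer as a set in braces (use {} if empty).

Variables eligible for adjustment (non-descendants of Aa, excluding Aa and Va): {Bj, Ft, Rj, Zh}.
Backdoor paths from Aa to Va:
  P1: Aa <- Bj -> Va
The empty set is not sufficient: P1 (Aa <- Bj -> Va) has no collider blocking it and no conditioned non-collider, so it is open.
Try {Bj}:
  P1: blocked at fork node Bj ∈ conditioning set.
{Bj} contains no descendant of Aa and blocks every backdoor path.
No other singleton works — e.g. {Rj} leaves P1 open — so {Bj} is the unique smallest valid adjustment set.

{Bj}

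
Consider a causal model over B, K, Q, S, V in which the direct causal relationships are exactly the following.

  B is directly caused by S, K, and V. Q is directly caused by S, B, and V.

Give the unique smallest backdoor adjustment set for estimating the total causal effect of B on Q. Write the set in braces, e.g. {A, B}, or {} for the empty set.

Variables eligible for adjustment (non-descendants of B, excluding B and Q): {K, S, V}.
Backdoor paths from B to Q:
  P1: B <- V -> Q
  P2: B <- S -> Q
The empty set is not sufficient: P1 (B <- V -> Q) has no collider blocking it and no conditioned non-collider, so it is open.
Try {S, V}:
  P1: blocked at fork node V ∈ conditioning set.
  P2: blocked at fork node S ∈ conditioning set.
{S, V} contains no descendant of B and blocks every backdoor path.
Every element of {S, V} is needed (dropping S leaves P2 open; dropping V leaves P1 open), so no proper subset is valid.
Among all size-2 subsets of the eligible variables, only {S, V} blocks every backdoor path, so it is the unique smallest valid adjustment set.

{S, V}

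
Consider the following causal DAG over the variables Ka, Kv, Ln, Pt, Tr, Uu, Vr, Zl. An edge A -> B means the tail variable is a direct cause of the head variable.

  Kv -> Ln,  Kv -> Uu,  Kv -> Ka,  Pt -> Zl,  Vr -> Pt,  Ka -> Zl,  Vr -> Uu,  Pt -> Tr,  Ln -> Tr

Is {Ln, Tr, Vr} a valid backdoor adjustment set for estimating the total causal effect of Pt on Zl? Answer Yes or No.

No

Backdoor paths from Pt to Zl (paths whose first edge points into Pt):
  P1: Pt <- Vr -> Uu <- Kv -> Ka -> Zl
Condition 1 (no descendant of Pt in the set): FAILS — Tr is a descendant of Pt.
Condition 2 (every backdoor path blocked by {Ln, Tr, Vr}):
  P1: blocked at fork node Vr ∈ conditioning set.
{Ln, Tr, Vr} does not satisfy the backdoor criterion.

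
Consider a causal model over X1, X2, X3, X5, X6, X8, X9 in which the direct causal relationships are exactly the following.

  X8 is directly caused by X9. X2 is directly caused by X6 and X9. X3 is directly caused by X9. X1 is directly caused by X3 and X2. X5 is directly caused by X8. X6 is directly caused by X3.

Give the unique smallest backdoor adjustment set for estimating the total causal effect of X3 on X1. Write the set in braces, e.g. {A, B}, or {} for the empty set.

{X9}

Variables eligible for adjustment (non-descendants of X3, excluding X3 and X1): {X5, X8, X9}.
Backdoor paths from X3 to X1:
  P1: X3 <- X9 -> X2 -> X1
The empty set is not sufficient: P1 (X3 <- X9 -> X2 -> X1) has no collider blocking it and no conditioned non-collider, so it is open.
Try {X9}:
  P1: blocked at fork node X9 ∈ conditioning set.
{X9} contains no descendant of X3 and blocks every backdoor path.
No other singleton works — e.g. {X8} leaves P1 open — so {X9} is the unique smallest valid adjustment set.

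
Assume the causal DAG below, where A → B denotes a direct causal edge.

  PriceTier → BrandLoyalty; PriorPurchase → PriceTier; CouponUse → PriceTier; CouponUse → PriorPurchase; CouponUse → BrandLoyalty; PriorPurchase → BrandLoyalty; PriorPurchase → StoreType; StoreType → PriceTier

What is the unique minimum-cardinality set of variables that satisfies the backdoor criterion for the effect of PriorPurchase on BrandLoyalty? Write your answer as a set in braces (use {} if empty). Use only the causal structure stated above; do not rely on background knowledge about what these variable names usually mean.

Variables eligible for adjustment (non-descendants of PriorPurchase, excluding PriorPurchase and BrandLoyalty): {CouponUse}.
Backdoor paths from PriorPurchase to BrandLoyalty:
  P1: PriorPurchase <- CouponUse -> PriceTier -> BrandLoyalty
  P2: PriorPurchase <- CouponUse -> BrandLoyalty
The empty set is not sufficient: P1 (PriorPurchase <- CouponUse -> PriceTier -> BrandLoyalty) has no collider blocking it and no conditioned non-collider, so it is open.
Try {CouponUse}:
  P1: blocked at fork node CouponUse ∈ conditioning set.
  P2: blocked at fork node CouponUse ∈ conditioning set.
{CouponUse} contains no descendant of PriorPurchase and blocks every backdoor path.
{CouponUse} is the unique smallest valid adjustment set.

{CouponUse}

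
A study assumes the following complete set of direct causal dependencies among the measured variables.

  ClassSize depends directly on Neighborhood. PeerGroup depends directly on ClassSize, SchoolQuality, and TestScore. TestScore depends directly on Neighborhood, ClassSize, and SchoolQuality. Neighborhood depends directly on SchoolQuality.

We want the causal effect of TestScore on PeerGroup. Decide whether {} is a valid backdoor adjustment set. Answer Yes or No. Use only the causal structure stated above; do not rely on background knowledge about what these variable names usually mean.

Backdoor paths from TestScore to PeerGroup (paths whose first edge points into TestScore):
  P1: TestScore <- SchoolQuality -> Neighborhood -> ClassSize -> PeerGroup
  P2: TestScore <- SchoolQuality -> PeerGroup
  P3: TestScore <- Neighborhood <- SchoolQuality -> PeerGroup
  P4: TestScore <- Neighborhood -> ClassSize -> PeerGroup
  P5: TestScore <- ClassSize <- Neighborhood <- SchoolQuality -> PeerGroup
  P6: TestScore <- ClassSize -> PeerGroup
Condition 1 (no descendant of TestScore in the set): holds — descendants of TestScore are {PeerGroup}; none are in {}.
Condition 2 (every backdoor path blocked by {}):
  P1: open — no interior node is in the conditioning set.
  P2: open — no interior node is in the conditioning set.
  P3: open — no interior node is in the conditioning set.
  P4: open — no interior node is in the conditioning set.
  P5: open — no interior node is in the conditioning set.
  P6: open — no interior node is in the conditioning set.
{} does not satisfy the backdoor criterion.

No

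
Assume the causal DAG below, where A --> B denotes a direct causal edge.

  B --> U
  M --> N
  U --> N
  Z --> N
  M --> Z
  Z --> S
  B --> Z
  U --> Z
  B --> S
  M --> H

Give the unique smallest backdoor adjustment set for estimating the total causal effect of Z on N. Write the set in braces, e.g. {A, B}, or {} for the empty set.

{M, U}

Variables eligible for adjustment (non-descendants of Z, excluding Z and N): {B, H, M, U}.
Backdoor paths from Z to N:
  P1: Z <- B -> U -> N
  P2: Z <- M -> N
  P3: Z <- U -> N
The empty set is not sufficient: P1 (Z <- B -> U -> N) has no collider blocking it and no conditioned non-collider, so it is open.
Try {M, U}:
  P1: blocked at chain node U ∈ conditioning set.
  P2: blocked at fork node M ∈ conditioning set.
  P3: blocked at fork node U ∈ conditioning set.
{M, U} contains no descendant of Z and blocks every backdoor path.
Every element of {M, U} is needed (dropping M leaves P2 open; dropping U leaves P1 open), so no proper subset is valid.
Among all size-2 subsets of the eligible variables, only {M, U} blocks every backdoor path, so it is the unique smallest valid adjustment set.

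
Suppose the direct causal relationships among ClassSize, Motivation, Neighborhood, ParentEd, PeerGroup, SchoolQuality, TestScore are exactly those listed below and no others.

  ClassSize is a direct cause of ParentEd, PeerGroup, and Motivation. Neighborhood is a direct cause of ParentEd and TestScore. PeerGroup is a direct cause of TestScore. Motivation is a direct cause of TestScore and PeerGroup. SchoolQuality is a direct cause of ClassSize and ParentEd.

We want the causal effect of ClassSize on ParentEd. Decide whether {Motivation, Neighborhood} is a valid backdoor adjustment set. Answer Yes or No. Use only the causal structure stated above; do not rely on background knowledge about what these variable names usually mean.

No

Backdoor paths from ClassSize to ParentEd (paths whose first edge points into ClassSize):
  P1: ClassSize <- SchoolQuality -> ParentEd
Condition 1 (no descendant of ClassSize in the set): FAILS — Motivation is a descendant of ClassSize.
Condition 2 (every backdoor path blocked by {Motivation, Neighborhood}):
  P1: open — no interior node is in the conditioning set.
{Motivation, Neighborhood} does not satisfy the backdoor criterion.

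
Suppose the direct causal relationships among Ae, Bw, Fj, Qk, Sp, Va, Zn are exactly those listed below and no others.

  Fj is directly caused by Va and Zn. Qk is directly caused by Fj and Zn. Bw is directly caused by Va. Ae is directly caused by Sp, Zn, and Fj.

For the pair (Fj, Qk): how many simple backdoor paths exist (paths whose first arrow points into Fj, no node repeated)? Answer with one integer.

1

A backdoor path from Fj to Qk is any simple undirected path whose first edge points into Fj (i.e. leaves Fj via a parent).
Parents of Fj: {Va, Zn}.
Enumerating:
  P1: Fj <- Zn -> Qk
That exhausts the simple backdoor paths. Count: 1.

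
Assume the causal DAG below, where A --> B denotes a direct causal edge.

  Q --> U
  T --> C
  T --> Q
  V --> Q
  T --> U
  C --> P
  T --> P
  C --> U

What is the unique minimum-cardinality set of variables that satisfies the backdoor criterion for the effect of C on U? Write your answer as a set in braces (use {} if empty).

Variables eligible for adjustment (non-descendants of C, excluding C and U): {Q, T, V}.
Backdoor paths from C to U:
  P1: C <- T -> Q -> U
  P2: C <- T -> U
The empty set is not sufficient: P1 (C <- T -> Q -> U) has no collider blocking it and no conditioned non-collider, so it is open.
Try {T}:
  P1: blocked at fork node T ∈ conditioning set.
  P2: blocked at fork node T ∈ conditioning set.
{T} contains no descendant of C and blocks every backdoor path.
No other singleton works — e.g. {V} leaves P1 open — so {T} is the unique smallest valid adjustment set.

{T}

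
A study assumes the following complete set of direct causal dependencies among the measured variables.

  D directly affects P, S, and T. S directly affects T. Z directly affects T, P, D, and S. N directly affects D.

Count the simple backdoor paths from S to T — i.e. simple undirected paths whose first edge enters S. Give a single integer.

6

A backdoor path from S to T is any simple undirected path whose first edge points into S (i.e. leaves S via a parent).
Parents of S: {D, Z}.
Enumerating:
  P1: S <- Z -> D -> T
  P2: S <- Z -> T
  P3: S <- Z -> P <- D -> T
  P4: S <- D <- Z -> T
  P5: S <- D -> T
  P6: S <- D -> P <- Z -> T
That exhausts the simple backdoor paths. Count: 6.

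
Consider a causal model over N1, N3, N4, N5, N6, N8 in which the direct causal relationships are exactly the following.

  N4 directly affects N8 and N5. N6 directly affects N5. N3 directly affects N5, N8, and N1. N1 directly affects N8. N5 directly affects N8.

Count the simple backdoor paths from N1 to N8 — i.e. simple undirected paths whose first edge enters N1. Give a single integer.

3

A backdoor path from N1 to N8 is any simple undirected path whose first edge points into N1 (i.e. leaves N1 via a parent).
Parents of N1: {N3}.
Enumerating:
  P1: N1 <- N3 -> N5 <- N4 -> N8
  P2: N1 <- N3 -> N5 -> N8
  P3: N1 <- N3 -> N8
That exhausts the simple backdoor paths. Count: 3.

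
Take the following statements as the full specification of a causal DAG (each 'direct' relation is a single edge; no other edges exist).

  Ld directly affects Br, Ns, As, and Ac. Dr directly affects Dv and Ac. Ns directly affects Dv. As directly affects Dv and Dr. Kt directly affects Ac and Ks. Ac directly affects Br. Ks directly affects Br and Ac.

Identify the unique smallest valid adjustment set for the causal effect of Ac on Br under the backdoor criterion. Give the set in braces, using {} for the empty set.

{Ks, Ld}

Variables eligible for adjustment (non-descendants of Ac, excluding Ac and Br): {As, Dr, Dv, Ks, Kt, Ld, Ns}.
Backdoor paths from Ac to Br:
  P1: Ac <- Kt -> Ks -> Br
  P2: Ac <- Ks -> Br
  P3: Ac <- Ld -> Br
  P4: Ac <- Dr <- As <- Ld -> Br
  P5: Ac <- Dr <- As -> Dv <- Ns <- Ld -> Br
  P6: Ac <- Dr -> Dv <- As <- Ld -> Br
  P7: Ac <- Dr -> Dv <- Ns <- Ld -> Br
The empty set is not sufficient: P1 (Ac <- Kt -> Ks -> Br) has no collider blocking it and no conditioned non-collider, so it is open.
Try {Ks, Ld}:
  P1: blocked at chain node Ks ∈ conditioning set.
  P2: blocked at fork node Ks ∈ conditioning set.
  P3: blocked at fork node Ld ∈ conditioning set.
  P4: blocked at fork node Ld ∈ conditioning set.
  P5: blocked at collider Dv (neither it nor any descendant is in the conditioning set).
  P6: blocked at collider Dv (neither it nor any descendant is in the conditioning set).
  P7: blocked at collider Dv (neither it nor any descendant is in the conditioning set).
{Ks, Ld} contains no descendant of Ac and blocks every backdoor path.
Every element of {Ks, Ld} is needed (dropping Ks leaves P1 open; dropping Ld leaves P3 open), so no proper subset is valid.
Among all size-2 subsets of the eligible variables, only {Ks, Ld} blocks every backdoor path, so it is the unique smallest valid adjustment set.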